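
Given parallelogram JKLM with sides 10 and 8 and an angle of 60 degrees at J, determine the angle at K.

Opposite sides of a parallelogram are parallel, so consecutive angles form co-interior angles on a transversal.
Co-interior angles sum to 180°, giving angle K = 180 - 60 = 120 degrees.

120 degrees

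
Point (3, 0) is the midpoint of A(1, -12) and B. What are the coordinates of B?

Using the midpoint formula: M = ((x1 + x2)/2, (y1 + y2)/2)
We know M = (3, 0) and A = (1, -12)
For x: 3 = (1 + x2)/2, so x2 = 2*3 - 1 = 5
For y: 0 = (-12 + y2)/2, so y2 = 2*0 - -12 = 12
B = (5, 12)

(5, 12)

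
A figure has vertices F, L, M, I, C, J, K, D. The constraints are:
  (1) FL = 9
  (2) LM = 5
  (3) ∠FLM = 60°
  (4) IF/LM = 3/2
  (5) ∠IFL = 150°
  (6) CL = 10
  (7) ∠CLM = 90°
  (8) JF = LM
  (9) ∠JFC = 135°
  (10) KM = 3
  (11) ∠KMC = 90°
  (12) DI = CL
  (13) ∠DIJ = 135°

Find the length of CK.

Step 1: By the law of cosines on triangle CLM: CM² = 10² + 5² − 2·10·5·cos(90°) = 125, so CM = 5·√5.
Step 2: By the law of cosines on triangle CMK: CK² = (5·√5)² + 3² − 2·5·√5·3·cos(90°) = 134, so CK = √134.

Therefore, the length of CK = √134.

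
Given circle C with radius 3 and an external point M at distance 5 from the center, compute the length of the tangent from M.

The tangent, radius, and line from the external point to the center form a right triangle.
The right angle is where the tangent meets the radius.
By the Pythagorean theorem: tangent² + 3² = 5²
tangent² = 25 - 9 = 16
tangent = 4

4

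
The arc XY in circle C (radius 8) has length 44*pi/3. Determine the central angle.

Arc length L = 2πr × θ/360, so θ = 360L / (2πr).
θ = 360 × 44*pi/3 / (2π × 8)
θ = 330°
θ = 330°

330°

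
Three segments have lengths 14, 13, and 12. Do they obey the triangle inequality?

Check all three triangle inequalities:
14 + 13 = 27 > 12 ✓
14 + 12 = 26 > 13 ✓
13 + 12 = 25 > 14 ✓
All conditions hold, so these sides form a valid triangle.

Yes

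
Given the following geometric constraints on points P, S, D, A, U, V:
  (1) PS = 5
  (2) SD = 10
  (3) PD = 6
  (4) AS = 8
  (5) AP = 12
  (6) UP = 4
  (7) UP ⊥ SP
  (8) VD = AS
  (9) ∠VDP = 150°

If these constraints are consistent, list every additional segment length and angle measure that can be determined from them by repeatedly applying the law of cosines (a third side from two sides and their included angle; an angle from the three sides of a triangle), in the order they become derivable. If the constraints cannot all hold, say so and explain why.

The constraints are consistent. Derivable facts, in order:
After 1 step:
- PV ≈ 13.53
- SU = √41
- ∠APS = 28.96°
- ∠ASP = 133.43°
- ∠DPS = 130.54°
- ∠DSP = 27.13°
- ∠PAS = 17.61°
- ∠PDS = 22.33°
After 2 steps:
- ∠DPV = 17.19°
- ∠DVP = 12.81°
- ∠PSU = 38.66°
- ∠PUS = 51.34°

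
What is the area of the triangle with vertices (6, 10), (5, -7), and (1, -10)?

The Shoelace formula computes the area from vertex coordinates by summing cross products.
For vertices (6,10), (5,-7), (1,-10):
Signed sum = 6*-7 - 5*10 + 5*-10 - 1*-7 + 1*10 - 6*-10
= -92 + -43 + 70 = -65
Area = (1/2)|-65| = 65/2.

65/2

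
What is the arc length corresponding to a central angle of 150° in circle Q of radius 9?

The full circumference is 2πr = 2π(9) = 18*pi.
The arc spans 150° out of 360°, which is a fraction of 5/12.
Arc length = 18*pi × 5/12 = 15*pi/2.

15*pi/2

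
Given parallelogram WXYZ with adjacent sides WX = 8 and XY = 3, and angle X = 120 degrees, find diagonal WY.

The diagonal of a parallelogram can be found by treating two adjacent sides and the diagonal as a triangle.
Applying the law of cosines with sides 8, 3 and included angle 120°:
d^2 = 64 + 9 - 48*cos(120°) = 97
d = sqrt(97)

sqrt(97)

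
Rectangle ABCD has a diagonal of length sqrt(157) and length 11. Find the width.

Using the Pythagorean theorem: d^2 = a^2 + b^2
b^2 = d^2 - a^2
b^2 = 157 - 121
b^2 = 36
b = sqrt(36) = 6

6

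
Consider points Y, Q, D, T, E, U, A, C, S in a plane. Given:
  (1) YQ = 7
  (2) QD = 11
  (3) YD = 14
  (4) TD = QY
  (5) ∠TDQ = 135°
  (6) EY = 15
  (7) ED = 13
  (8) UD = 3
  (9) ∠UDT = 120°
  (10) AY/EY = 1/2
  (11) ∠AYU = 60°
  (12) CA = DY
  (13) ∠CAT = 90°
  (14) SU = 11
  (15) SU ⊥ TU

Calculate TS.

From the given relations: TD = QY = 7.
Step 1: By the law of cosines on triangle UDT: UT² = 3² + 7² − 2·3·7·cos(120°) = 79, so UT = √79.
Step 2: By the law of cosines on triangle TUS: TS² = √79² + 11² − 2·√79·11·cos(90°) = 200, so TS = 10·√2.

Therefore, the length of TS = 10·√2.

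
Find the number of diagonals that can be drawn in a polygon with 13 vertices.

Total line segments between 13 vertices = C(13,2) = 78.
Subtract the 13 sides: 78 - 13 = 65 diagonals.

65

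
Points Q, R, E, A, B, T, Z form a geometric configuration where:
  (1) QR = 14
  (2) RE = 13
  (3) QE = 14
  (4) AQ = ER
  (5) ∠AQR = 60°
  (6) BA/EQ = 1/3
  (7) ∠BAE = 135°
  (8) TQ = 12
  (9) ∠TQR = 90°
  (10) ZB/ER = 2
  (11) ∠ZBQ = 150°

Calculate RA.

From the given relations: AQ = ER = 13.
Step 1: By the law of cosines on triangle RQA: RA² = 14² + 13² − 2·14·13·cos(60°) = 183, so RA = √183.

Therefore, the length of RA = √183.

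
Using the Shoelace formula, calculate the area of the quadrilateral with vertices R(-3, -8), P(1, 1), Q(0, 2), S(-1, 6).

Using the Shoelace formula for a quadrilateral (vertices in order):
Area = (1/2)|sum of (x_i * y_(i+1) - x_(i+1) * y_i)|
Terms: (-3*1 - 1*-8) = 5, (1*2 - 0*1) = 2, (0*6 - -1*2) = 2, (-1*-8 - -3*6) = 26
Sum = 35
Area = (1/2)(35) = 35/2

35/2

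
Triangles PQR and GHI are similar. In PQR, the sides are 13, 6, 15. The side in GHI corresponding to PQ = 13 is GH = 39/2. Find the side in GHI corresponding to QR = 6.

k = 39/2/13 = 3/2. HI = 3/2 * 6 = 9.

9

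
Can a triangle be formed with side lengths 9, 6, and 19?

Check the triangle inequality: 9 + 6 = 15 ≤ 19.
Since the sum of two sides does not exceed the third, no triangle can be formed.

No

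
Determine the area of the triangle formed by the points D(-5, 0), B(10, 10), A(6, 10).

The Shoelace formula computes the area from vertex coordinates by summing cross products.
For vertices (-5,0), (10,10), (6,10):
Signed sum = -5*10 - 10*0 + 10*10 - 6*10 + 6*0 - -5*10
= -50 + 40 + 50 = 40
Area = (1/2)|40| = 20.

20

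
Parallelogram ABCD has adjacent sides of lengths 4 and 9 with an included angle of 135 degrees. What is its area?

Area = 4 * 9 * sin(135°) = 36 * sqrt(2)/2 = 18*sqrt(2)

18*sqrt(2)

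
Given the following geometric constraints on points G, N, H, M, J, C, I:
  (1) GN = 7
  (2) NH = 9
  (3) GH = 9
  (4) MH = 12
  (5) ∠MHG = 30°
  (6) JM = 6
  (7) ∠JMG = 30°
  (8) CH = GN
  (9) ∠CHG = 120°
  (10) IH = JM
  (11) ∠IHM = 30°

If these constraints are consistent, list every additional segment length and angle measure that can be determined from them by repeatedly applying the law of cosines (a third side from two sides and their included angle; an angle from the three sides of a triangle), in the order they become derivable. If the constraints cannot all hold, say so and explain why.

The constraints are consistent. Derivable facts, in order:
After 1 step:
- GC = √193
- GM ≈ 6.16
- MI ≈ 7.44
- ∠GHN = 45.77°
- ∠GNH = 67.11°
- ∠HGN = 67.11°
After 2 steps:
- GJ ≈ 3.15
- ∠CGH = 25.87°
- ∠GCH = 34.13°
- ∠GMH = 46.94°
- ∠HGM = 103.06°
- ∠HIM = 126.21°
- ∠HMI = 23.79°
After 3 steps:
- ∠GJM = 77.8°
- ∠JGM = 72.2°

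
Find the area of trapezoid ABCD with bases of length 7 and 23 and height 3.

Area of a trapezoid = (base1 + base2) * height / 2
Area = (7 + 23) * 3 / 2
Area = 30 * 3 / 2
Area = 90 / 2
Area = 45

45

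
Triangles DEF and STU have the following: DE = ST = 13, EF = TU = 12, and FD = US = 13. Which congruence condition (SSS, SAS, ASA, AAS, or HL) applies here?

The given information matches SSS: All three pairs of corresponding sides are equal (Side-Side-Side).

SSS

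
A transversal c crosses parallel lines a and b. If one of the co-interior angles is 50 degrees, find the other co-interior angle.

Co-interior (same-side interior) angles are between the parallel lines on the same side of the transversal.
Unlike corresponding or alternate interior angles, they are supplementary rather than equal.
So the angle = 180 - 50 = 130 degrees.

130 degrees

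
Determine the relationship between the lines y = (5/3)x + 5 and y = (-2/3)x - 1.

Slope of line 1: m1 = 5/3
Slope of line 2: m2 = -2/3
m1 != m2 (5/3 != -2/3), so not parallel.
m1 * m2 = (5/3) * (-2/3) = -10/9 != -1, so not perpendicular.
The lines are neither parallel nor perpendicular.

Neither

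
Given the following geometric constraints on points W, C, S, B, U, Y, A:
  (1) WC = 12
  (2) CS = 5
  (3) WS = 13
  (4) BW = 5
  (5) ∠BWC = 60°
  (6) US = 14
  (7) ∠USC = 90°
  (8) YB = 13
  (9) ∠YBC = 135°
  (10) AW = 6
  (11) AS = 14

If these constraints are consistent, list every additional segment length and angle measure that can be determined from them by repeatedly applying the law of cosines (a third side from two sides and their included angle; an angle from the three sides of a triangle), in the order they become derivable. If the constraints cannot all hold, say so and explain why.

The constraints are consistent. Derivable facts, in order:
After 1 step:
- CB = √109
- CU ≈ 14.87
- ∠ASW = 25.33°
- ∠AWS = 86.69°
- ∠CSW = 67.38°
- ∠CWS = 22.62°
- ∠SAW = 67.98°
- ∠SCW = 90°
After 2 steps:
- CY ≈ 21.68
- ∠BCW = 24.5°
- ∠CBW = 95.5°
- ∠CUS = 19.65°
- ∠SCU = 70.35°
After 3 steps:
- ∠BCY = 25.09°
- ∠BYC = 19.91°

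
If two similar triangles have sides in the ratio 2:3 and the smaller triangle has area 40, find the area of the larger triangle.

Area ratio = (2/3)^2 = 4/9. Area of the larger triangle = 40 * 9/4 = 90.

90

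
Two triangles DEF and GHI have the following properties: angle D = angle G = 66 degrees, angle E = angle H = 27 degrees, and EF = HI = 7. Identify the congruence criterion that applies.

The given information matches AAS: Two pairs of corresponding angles and a non-included side are equal (Angle-Angle-Side).

AAS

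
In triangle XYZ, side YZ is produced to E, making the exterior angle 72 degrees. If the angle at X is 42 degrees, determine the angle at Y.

angle Y = 72 - 42 = 30 degrees (exterior angle theorem).

30 degrees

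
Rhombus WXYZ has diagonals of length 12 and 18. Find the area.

The diagonals of a rhombus divide it into four right triangles.
Each triangle has legs 12/ 2 = 6 and 18/2 = 9, so each has area (1/2)*6*9 = 27.
Four such triangles give total area = (d1 * d2) / 2 = 108.

108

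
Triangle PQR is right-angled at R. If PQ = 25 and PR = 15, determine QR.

Rearranging the Pythagorean theorem to solve for the unknown leg:
leg^2 = hypotenuse^2 - known_leg^2 = 625 - 225 = 400
leg = sqrt(400) = 20.

20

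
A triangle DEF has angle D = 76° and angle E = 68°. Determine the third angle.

By the triangle angle sum property, the three interior angles of any triangle add up to 180°.
We know angle D = 76° and angle E = 68°, so their sum is 144°.
Therefore angle F = 180° - 144° = 36°.

36 degrees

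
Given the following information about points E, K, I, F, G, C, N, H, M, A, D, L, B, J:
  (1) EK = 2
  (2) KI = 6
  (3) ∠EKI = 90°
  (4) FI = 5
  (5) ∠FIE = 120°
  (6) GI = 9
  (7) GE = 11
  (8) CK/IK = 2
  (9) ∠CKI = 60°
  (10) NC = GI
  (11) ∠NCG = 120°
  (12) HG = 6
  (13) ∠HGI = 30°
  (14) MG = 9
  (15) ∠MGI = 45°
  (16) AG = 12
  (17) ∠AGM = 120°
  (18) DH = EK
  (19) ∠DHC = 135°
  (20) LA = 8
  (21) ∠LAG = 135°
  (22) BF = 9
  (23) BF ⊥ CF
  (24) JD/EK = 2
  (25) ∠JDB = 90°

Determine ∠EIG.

Step 1: By the law of cosines on triangle IKE: IE² = 6² + 2² − 2·6·2·cos(90°) = 40, so IE = 2·√10.
Step 2: By the inverse law of cosines on triangle EIG: cos(∠EIG) = ((2·√10)² + 9² − 11²) / (2·2·√10·9) = 0/113.84 = 0, so ∠EIG = 90°.

Therefore, the measure of angle ∠EIG = 90°.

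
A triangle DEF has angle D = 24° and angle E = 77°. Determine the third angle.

angle F = 180 - 24 - 77 = 79 degrees.

79 degrees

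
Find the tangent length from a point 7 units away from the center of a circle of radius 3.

The tangent, radius, and line from the external point to the center form a right triangle.
The right angle is where the tangent meets the radius.
By the Pythagorean theorem: tangent² + 3² = 7²
tangent² = 49 - 9 = 40
tangent = 2*sqrt(10)

2*sqrt(10)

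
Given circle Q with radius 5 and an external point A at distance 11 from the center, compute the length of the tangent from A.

Let T be the point of tangency. Then QT ⊥ AT (radius ⊥ tangent).
In right triangle QTA: QA² = QT² + AT²
11² = 5² + AT²
AT² = 96, AT = 4*sqrt(6)

4*sqrt(6)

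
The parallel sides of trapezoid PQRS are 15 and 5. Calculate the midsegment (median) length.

The midsegment (median) of a trapezoid connects the midpoints of the non-parallel sides.
Its length is the average of the two bases: (15 + 5) / 2 = 10.

10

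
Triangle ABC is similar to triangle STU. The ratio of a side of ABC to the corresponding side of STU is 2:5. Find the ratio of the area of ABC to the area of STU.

The ratio of areas of similar triangles equals the square of the side ratio.
Side ratio = 2:5
Area ratio = (2/5)^2 = 4/25 = 4:25

4:25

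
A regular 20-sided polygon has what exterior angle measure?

Each exterior angle of a regular n-gon is 360 / n.
For n = 20: 360 / 20 = 18 degrees.

18 degrees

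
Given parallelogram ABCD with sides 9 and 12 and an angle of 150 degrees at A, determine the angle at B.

In a parallelogram, consecutive angles are supplementary (sum to 180°).
angle B = 180 - angle A
angle B = 180 - 150
angle B = 30 degrees

30 degrees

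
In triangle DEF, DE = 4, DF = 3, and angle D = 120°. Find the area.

Area = (1/2)(4)(3) sin(120°) = (1/2)(4)(3)(sqrt(3)/2) = 3*sqrt(3)

3*sqrt(3)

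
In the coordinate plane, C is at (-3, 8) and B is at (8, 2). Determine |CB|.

The horizontal distance is |8 - -3| = 11 and the vertical distance is |2 - 8| = 6.
By the Pythagorean theorem, d = sqrt(11^2 + 6^2) = sqrt(157).

sqrt(157)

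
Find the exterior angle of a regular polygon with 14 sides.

Each exterior angle of a regular n-gon is 360 / n.
For n = 14: 360 / 14 = 180/7 degrees.

180/7 degrees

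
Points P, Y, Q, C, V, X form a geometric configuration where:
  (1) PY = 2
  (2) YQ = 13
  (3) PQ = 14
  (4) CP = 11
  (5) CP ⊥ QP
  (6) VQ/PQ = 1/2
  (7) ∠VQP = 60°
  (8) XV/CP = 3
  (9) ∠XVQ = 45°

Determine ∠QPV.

From the given relations: VQ = 1/2·PQ = 1/2·14 = 7.
Step 1: By the law of cosines on triangle PQV: PV² = 14² + 7² − 2·14·7·cos(60°) = 147, so PV = 7·√3.
Step 2: By the inverse law of cosines on triangle QPV: cos(∠QPV) = (14² + (7·√3)² − 7²) / (2·14·7·√3) = 294/339.48 = 0.866, so ∠QPV = 30°.

Therefore, the measure of angle ∠QPV = 30°.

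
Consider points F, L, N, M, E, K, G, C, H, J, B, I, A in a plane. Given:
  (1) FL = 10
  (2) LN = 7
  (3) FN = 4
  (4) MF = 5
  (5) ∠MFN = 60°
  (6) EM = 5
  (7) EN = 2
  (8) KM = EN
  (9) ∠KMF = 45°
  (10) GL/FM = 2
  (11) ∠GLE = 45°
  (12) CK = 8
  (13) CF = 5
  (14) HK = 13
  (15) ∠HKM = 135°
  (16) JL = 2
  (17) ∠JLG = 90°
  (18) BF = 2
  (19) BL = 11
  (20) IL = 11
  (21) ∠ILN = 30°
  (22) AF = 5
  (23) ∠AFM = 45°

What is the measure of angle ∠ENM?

Step 1: By the law of cosines on triangle NFM: NM² = 4² + 5² − 2·4·5·cos(60°) = 21, so NM = √21.
Step 2: By the inverse law of cosines on triangle ENM: cos(∠ENM) = (2² + √21² − 5²) / (2·2·√21) = 0/18.33 = 0, so ∠ENM = 90°.

Therefore, the measure of angle ∠ENM = 90°.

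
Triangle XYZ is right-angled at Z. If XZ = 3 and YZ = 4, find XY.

XY = sqrt(3^2 + 4^2) = sqrt(25) = 5

5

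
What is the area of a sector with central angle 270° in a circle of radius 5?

Sector area = πr² × θ/360
= π × 5² × 3/4
= π × 25 × 3/4
= 75*pi/4

75*pi/4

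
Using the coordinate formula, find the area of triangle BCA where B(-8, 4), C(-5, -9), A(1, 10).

Using the Shoelace formula for a triangle:
Area = (1/2)|x0(y1 - y2) + x1(y2 - y0) + x2(y0 - y1)|
Area = (1/2)|-8(-9 - 10) + -5(10 - 4) + 1(4 - -9)|
Area = (1/2)|152 + -30 + 13|
Area = (1/2)|135|
Area = (1/2)(135)
Area = 135/2

135/2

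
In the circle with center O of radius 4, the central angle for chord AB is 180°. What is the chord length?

Chord = 2(4) sin(90°) = 8

8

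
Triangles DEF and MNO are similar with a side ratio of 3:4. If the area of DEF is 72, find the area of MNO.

The ratio of areas of similar triangles = (side ratio)^2.
Side ratio = 3:4, so area ratio = 9:16.
Area of MNO / Area of DEF = 16/9
Area of MNO = 72 * 16/9 = 128

128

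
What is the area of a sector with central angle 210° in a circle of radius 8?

Sector area = πr² × θ/360
= π × 8² × 7/12
= π × 64 × 7/12
= 112*pi/3

112*pi/3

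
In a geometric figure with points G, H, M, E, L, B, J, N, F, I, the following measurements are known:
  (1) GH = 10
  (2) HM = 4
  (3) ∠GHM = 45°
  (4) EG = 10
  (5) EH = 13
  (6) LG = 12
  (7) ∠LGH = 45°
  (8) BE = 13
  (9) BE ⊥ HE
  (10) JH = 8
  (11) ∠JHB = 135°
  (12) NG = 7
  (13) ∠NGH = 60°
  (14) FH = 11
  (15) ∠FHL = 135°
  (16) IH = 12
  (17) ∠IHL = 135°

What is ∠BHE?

Step 1: By the law of cosines on triangle HEB: HB² = 13² + 13² − 2·13·13·cos(90°) = 338, so HB = 13·√2.
Step 2: By the inverse law of cosines on triangle BHE: cos(∠BHE) = ((13·√2)² + 13² − 13²) / (2·13·√2·13) = 338/478 = 0.7071, so ∠BHE = 45°.

Therefore, the measure of angle ∠BHE = 45°.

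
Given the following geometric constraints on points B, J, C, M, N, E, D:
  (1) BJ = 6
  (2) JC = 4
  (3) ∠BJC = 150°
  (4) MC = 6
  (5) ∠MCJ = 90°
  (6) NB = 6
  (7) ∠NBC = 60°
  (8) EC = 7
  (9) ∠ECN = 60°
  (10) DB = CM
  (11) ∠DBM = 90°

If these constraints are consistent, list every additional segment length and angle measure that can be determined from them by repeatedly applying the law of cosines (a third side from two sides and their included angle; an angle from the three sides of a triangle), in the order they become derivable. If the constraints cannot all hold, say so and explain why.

The constraints are consistent. Derivable facts, in order:
After 1 step:
- BC ≈ 9.67
- JM = 2·√13
After 2 steps:
- CN ≈ 8.46
- ∠BCJ = 18.07°
- ∠CBJ = 11.93°
- ∠CJM = 56.31°
- ∠CMJ = 33.69°
After 3 steps:
- NE ≈ 7.83
- ∠BCN = 37.91°
- ∠BNC = 82.09°
After 4 steps:
- ∠CEN = 69.28°
- ∠CNE = 50.72°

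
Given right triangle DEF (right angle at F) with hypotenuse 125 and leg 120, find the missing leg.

Rearranging the Pythagorean theorem to solve for the unknown leg:
leg^2 = hypotenuse^2 - known_leg^2 = 15625 - 14400 = 1225
leg = sqrt(1225) = 35.

35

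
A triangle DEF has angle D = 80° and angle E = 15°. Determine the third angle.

The interior angles sum to 180°: angle F = 180 - 80 - 15 = 85°.
The triangle is acute (angles 80°, 15°, 85°).

85 degrees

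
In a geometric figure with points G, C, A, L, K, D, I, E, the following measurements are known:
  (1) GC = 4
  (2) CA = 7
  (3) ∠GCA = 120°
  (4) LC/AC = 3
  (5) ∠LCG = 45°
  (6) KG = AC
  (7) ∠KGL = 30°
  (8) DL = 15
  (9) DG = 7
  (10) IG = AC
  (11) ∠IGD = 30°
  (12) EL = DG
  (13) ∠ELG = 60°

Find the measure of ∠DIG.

From the given relations: IG = AC = 7.
Step 1: By the law of cosines on triangle IGD: ID² = 7² + 7² − 2·7·7·cos(30°) = 13.13, so ID ≈ 3.62.
Step 2: By the inverse law of cosines on triangle DIG: cos(∠DIG) = (3.62² + 7² − 7²) / (2·3.62·7) = 13.13/50.73 = 0.2588, so ∠DIG = 75°.

Therefore, the measure of angle ∠DIG = 75°.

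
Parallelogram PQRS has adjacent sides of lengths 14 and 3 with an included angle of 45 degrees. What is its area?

The area of a parallelogram equals the product of two adjacent sides times the sine of the included angle.
This is because the height equals 3 * sin(45°) = 3*sqrt(2)/2.
Area = 14 * 3*sqrt(2)/2 = 21*sqrt(2)

21*sqrt(2)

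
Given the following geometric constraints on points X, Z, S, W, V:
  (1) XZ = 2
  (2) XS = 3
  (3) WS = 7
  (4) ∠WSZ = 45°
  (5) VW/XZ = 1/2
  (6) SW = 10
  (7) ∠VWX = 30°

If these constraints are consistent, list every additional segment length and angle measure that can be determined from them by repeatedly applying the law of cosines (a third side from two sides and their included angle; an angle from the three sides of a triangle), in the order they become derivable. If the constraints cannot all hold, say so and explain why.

These constraints are not satisfiable: (3) WS = 7 and (6) SW = 10 assign two different lengths to the same segment. No planar figure meets all of them, so nothing further can be derived.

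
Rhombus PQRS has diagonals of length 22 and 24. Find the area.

Area of a rhombus = (d1 * d2) / 2
Area = (22 * 24) / 2
Area = 528 / 2
Area = 264

264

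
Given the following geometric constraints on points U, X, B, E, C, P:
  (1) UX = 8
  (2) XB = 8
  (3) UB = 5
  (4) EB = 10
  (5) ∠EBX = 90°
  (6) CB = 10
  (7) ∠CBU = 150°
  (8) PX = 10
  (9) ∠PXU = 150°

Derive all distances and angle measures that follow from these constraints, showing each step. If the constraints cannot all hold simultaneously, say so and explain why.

The constraints are consistent.

Step 1: From UB = 5, BC = 10, and ∠UBC = 150°, by the law of cosines:
  UC² = UB² + BC² - 2·UB·BC·cos(150°) = 25 + 100 + 86.6 = 211.6
  UC ≈ 14.55

Step 2: From UX = 8, XP = 10, and ∠UXP = 150°, by the law of cosines:
  UP² = UX² + XP² - 2·UX·XP·cos(150°) = 64 + 100 + 138.6 = 302.6
  UP ≈ 17.39

Step 3: From XB = 8, BE = 10, and ∠XBE = 90°, by the law of cosines:
  XE² = XB² + BE² - 2·XB·BE·cos(90°) = 64 + 100 - 0 = 164
  XE = 2·√41

Step 4: From UB = 5, UX = 8, BX = 8, by the inverse law of cosines:
  cos(∠BUX) = (UB² + UX² - BX²) / (2·UB·UX)
  ∠BUX = 71.79°

Step 5: From XB = 8, XU = 8, BU = 5, by the inverse law of cosines:
  cos(∠BXU) = (XB² + XU² - BU²) / (2·XB·XU)
  ∠BXU = 36.42°

Step 6: From BU = 5, BX = 8, UX = 8, by the inverse law of cosines:
  cos(∠UBX) = (BU² + BX² - UX²) / (2·BU·BX)
  ∠UBX = 71.79°

Step 7: From UB = 5, UC = 14.55, BC = 10, by the inverse law of cosines:
  cos(∠BUC) = (UB² + UC² - BC²) / (2·UB·UC)
  ∠BUC = 20.1°

Step 8: From UP = 17.39, UX = 8, PX = 10, by the inverse law of cosines:
  cos(∠PUX) = (UP² + UX² - PX²) / (2·UP·UX)
  ∠PUX = 16.71°

Step 9: From XB = 8, XE = 2·√41, BE = 10, by the inverse law of cosines:
  cos(∠BXE) = (XB² + XE² - BE²) / (2·XB·XE)
  ∠BXE = 51.34°

Step 10: From EB = 10, EX = 2·√41, BX = 8, by the inverse law of cosines:
  cos(∠BEX) = (EB² + EX² - BX²) / (2·EB·EX)
  ∠BEX = 38.66°

Step 11: From CB = 10, CU = 14.55, BU = 5, by the inverse law of cosines:
  cos(∠BCU) = (CB² + CU² - BU²) / (2·CB·CU)
  ∠BCU = 9.9°

Step 12: From PU = 17.39, PX = 10, UX = 8, by the inverse law of cosines:
  cos(∠UPX) = (PU² + PX² - UX²) / (2·PU·PX)
  ∠UPX = 13.29°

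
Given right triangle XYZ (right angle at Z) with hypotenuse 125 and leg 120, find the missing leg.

By the Pythagorean theorem: YZ^2 = XY^2 - XZ^2
YZ^2 = 125^2 - 120^2 = 15625 - 14400 = 1225
YZ = sqrt(1225) = 35

35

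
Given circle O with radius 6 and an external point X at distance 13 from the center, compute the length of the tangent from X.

tangent = √(d² - r²) = √(13² - 6²) = √(169 - 36) = √133 = sqrt(133)

sqrt(133)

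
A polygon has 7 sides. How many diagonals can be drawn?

Each of the 7 vertices connects to 4 non-adjacent vertices via diagonals.
Total connections = 7 × 4 = 28, but each diagonal is counted twice.
Number of diagonals = 28 / 2 = 14.

14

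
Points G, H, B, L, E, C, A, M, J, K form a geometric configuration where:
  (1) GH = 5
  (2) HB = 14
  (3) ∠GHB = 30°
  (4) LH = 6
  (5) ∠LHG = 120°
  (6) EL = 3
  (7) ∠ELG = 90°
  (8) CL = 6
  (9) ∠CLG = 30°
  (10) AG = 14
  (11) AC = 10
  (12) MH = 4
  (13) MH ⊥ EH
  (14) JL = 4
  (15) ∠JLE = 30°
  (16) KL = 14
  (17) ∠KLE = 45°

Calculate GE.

Step 1: By the law of cosines on triangle LHG: LG² = 6² + 5² − 2·6·5·cos(120°) = 91, so LG = √91.
Step 2: By the law of cosines on triangle GLE: GE² = √91² + 3² − 2·√91·3·cos(90°) = 100, so GE = 10.

Therefore, the length of GE = 10.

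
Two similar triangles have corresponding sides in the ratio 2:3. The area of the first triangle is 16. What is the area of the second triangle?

Area ratio = (2/3)^2 = 4/9. Area of the second triangle = 16 * 9/4 = 36.

36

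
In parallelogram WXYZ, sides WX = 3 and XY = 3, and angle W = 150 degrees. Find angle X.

In a parallelogram, consecutive angles are supplementary (sum to 180°).
angle X = 180 - angle W
angle X = 180 - 150
angle X = 30 degrees

30 degrees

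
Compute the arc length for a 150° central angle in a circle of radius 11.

Arc length = 2πr × θ/360
= 2π × 11 × 5/12
= 55*pi/6

55*pi/6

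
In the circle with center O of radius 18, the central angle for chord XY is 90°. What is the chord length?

Chord = 2(18) sin(45°) = 18*sqrt(2)

18*sqrt(2)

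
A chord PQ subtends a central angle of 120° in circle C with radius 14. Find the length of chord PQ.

Chord length = 2r sin(θ/2)
= 2 × 14 × sin(120°/2)
= 2 × 14 × sin(60°)
= 14*sqrt(3)

14*sqrt(3)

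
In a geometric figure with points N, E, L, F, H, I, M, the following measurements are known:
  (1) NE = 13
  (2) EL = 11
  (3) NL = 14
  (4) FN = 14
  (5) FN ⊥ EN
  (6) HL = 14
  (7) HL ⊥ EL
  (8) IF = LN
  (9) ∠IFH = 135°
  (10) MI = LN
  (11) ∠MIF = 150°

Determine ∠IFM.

From the given relations: IF = LN = 14; MI = LN = 14.
Step 1: By the law of cosines on triangle FIM: FM² = 14² + 14² − 2·14·14·cos(150°) = 731.48, so FM ≈ 27.05.
Step 2: By the inverse law of cosines on triangle IFM: cos(∠IFM) = (14² + 27.05² − 14²) / (2·14·27.05) = 731.48/757.29 = 0.9659, so ∠IFM = 15°.

Therefore, the measure of angle ∠IFM = 15°.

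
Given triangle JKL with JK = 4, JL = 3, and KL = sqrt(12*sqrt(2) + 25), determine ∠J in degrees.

By the inverse law of cosines: cos(J) = (JK² + JL² - KL²) / (2 × JK × JL)
cos(J) = (4² + 3² - (sqrt(12*sqrt(2) + 25))²) / (2 × 4 × 3)
cos(J) = (16 + 9 - (12*sqrt(2) + 25)) / 24
cos(J) = -sqrt(2)/2
J = arccos(-sqrt(2)/2) = 135°

135°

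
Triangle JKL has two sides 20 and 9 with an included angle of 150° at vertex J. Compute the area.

When two sides and the included angle are known, the area formula is (1/2)ab sin(C).
The height from one side to the opposite vertex is 9 sin(150°) = 9/2.
Area = (1/2) * 20 * 9/2 = 45.

45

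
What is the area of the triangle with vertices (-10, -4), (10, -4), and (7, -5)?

Using the Shoelace formula for a triangle:
Area = (1/2)|x0(y1 - y2) + x1(y2 - y0) + x2(y0 - y1)|
Area = (1/2)|-10(-4 - -5) + 10(-5 - -4) + 7(-4 - -4)|
Area = (1/2)|-10 + -10 + 0|
Area = (1/2)|-20|
Area = (1/2)(20)
Area = 10

10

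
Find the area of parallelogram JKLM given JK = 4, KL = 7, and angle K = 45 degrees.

Area = 4 * 7 * sin(45°) = 28 * sqrt(2)/2 = 14*sqrt(2)

14*sqrt(2)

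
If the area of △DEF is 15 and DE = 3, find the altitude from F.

Area = (1/2) * base * height
height = 2 * Area / base
height = 2 * 15 / 3
height = 30 / 3
height = 10

10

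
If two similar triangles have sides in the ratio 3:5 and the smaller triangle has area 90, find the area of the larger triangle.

For similar figures, the area ratio equals the square of the side ratio.
Side ratio (the smaller triangle to the larger triangle) = 3:5, so area ratio = 3^2:5^2 = 9:25.
If the area of the smaller triangle is 90, then the area of the larger triangle = 90 * (25/9) = 250.

250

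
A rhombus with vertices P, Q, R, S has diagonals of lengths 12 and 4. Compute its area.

Area of a rhombus = (d1 * d2) / 2
Area = (12 * 4) / 2
Area = 48 / 2
Area = 24

24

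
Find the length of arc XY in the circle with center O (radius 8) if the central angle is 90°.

Arc length = 2π(8)(1/4) = 4*pi

4*pi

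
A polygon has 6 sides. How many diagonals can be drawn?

Each of the 6 vertices connects to 3 non-adjacent vertices via diagonals.
Total connections = 6 × 3 = 18, but each diagonal is counted twice.
Number of diagonals = 18 / 2 = 9.

9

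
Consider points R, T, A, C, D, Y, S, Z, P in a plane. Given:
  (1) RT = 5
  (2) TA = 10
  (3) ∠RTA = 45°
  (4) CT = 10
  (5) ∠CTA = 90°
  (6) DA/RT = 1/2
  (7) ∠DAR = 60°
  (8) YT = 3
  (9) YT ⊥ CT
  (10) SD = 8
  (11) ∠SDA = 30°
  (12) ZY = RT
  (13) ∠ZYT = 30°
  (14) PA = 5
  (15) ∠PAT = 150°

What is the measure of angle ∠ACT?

Step 1: By the law of cosines on triangle CTA: CA² = 10² + 10² − 2·10·10·cos(90°) = 200, so CA = 10·√2.
Step 2: By the inverse law of cosines on triangle ACT: cos(∠ACT) = ((10·√2)² + 10² − 10²) / (2·10·√2·10) = 200/282.84 = 0.7071, so ∠ACT = 45°.

Therefore, the measure of angle ∠ACT = 45°.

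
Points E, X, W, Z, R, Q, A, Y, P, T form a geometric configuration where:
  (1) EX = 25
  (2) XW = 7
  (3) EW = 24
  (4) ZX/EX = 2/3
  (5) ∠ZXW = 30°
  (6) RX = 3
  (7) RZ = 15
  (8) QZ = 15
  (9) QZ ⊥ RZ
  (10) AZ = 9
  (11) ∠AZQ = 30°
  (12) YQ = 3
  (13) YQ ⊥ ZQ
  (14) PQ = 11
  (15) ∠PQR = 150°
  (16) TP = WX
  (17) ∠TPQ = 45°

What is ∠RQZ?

Step 1: By the law of cosines on triangle QZR: QR² = 15² + 15² − 2·15·15·cos(90°) = 450, so QR = 15·√2.
Step 2: By the inverse law of cosines on triangle RQZ: cos(∠RQZ) = ((15·√2)² + 15² − 15²) / (2·15·√2·15) = 450/636.4 = 0.7071, so ∠RQZ = 45°.

Therefore, the measure of angle ∠RQZ = 45°.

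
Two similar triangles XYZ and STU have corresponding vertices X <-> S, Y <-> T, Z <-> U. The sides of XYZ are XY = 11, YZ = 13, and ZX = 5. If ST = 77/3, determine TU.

Similar triangles have proportional sides. Setting up the proportion:
ST / XY = TU / YZ
77/3 / 11 = TU / 13
TU = 13 * 77/3 / 11 = 91/3.

91/3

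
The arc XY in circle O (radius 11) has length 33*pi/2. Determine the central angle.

θ = 360 × 33*pi/2 / (2π × 11) = 270° (rearranging arc length formula).

270°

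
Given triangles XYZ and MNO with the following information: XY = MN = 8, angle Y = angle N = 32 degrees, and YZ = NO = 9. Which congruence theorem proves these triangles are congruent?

The given information matches SAS: Two pairs of corresponding sides and the included angle are equal (Side-Angle-Side).

SAS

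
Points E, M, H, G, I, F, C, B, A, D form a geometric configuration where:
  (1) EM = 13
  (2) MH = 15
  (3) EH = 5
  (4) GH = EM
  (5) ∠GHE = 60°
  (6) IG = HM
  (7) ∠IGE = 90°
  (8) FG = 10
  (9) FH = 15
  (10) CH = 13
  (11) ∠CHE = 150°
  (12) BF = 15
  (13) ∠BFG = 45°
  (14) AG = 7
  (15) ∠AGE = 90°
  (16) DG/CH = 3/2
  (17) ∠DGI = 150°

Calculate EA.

From the given relations: GH = EM = 13.
Step 1: By the law of cosines on triangle EHG: EG² = 5² + 13² − 2·5·13·cos(60°) = 129, so EG = √129.
Step 2: By the law of cosines on triangle EGA: EA² = √129² + 7² − 2·√129·7·cos(90°) = 178, so EA = √178.

Therefore, the length of EA = √178.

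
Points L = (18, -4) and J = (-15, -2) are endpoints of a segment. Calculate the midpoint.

The midpoint is the average of the coordinates:
x: (18 + -15)/2 = 3/2
y: (-4 + -2)/2 = -3
Midpoint = (3/2, -3)

(3/2, -3)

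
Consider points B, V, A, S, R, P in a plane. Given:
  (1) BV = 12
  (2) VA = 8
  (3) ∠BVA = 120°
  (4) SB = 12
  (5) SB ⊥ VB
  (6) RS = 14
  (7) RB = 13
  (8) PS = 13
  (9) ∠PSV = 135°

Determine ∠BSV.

Step 1: By the law of cosines on triangle SBV: SV² = 12² + 12² − 2·12·12·cos(90°) = 288, so SV = 12·√2.
Step 2: By the inverse law of cosines on triangle BSV: cos(∠BSV) = (12² + (12·√2)² − 12²) / (2·12·12·√2) = 288/407.29 = 0.7071, so ∠BSV = 45°.

Therefore, the measure of angle ∠BSV = 45°.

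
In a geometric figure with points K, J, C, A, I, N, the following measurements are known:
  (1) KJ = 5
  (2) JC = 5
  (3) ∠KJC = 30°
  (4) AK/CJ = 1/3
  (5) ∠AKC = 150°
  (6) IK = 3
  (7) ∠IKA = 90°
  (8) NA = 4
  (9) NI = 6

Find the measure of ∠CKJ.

Step 1: By the law of cosines on triangle KJC: KC² = 5² + 5² − 2·5·5·cos(30°) = 6.7, so KC ≈ 2.59.
Step 2: By the inverse law of cosines on triangle CKJ: cos(∠CKJ) = (2.59² + 5² − 5²) / (2·2.59·5) = 6.7/25.88 = 0.2588, so ∠CKJ = 75°.

Therefore, the measure of angle ∠CKJ = 75°.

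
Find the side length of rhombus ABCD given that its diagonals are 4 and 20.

In a rhombus, the diagonals bisect each other perpendicularly, creating four congruent right triangles.
Each triangle has legs 2 (half of 4) and 10 (half of 20).
The hypotenuse of each right triangle is a side of the rhombus:
side = sqrt(2^2 + 10^2) = sqrt(104) = 2*sqrt(26)

2*sqrt(26)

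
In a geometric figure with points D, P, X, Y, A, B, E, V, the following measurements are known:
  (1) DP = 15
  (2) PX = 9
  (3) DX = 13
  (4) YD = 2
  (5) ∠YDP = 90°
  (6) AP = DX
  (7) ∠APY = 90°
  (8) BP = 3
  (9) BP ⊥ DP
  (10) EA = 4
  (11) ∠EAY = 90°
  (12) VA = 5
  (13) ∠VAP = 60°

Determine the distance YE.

From the given relations: AP = DX = 13.
Step 1: By the law of cosines on triangle PDY: PY² = 15² + 2² − 2·15·2·cos(90°) = 229, so PY ≈ 15.13.
Step 2: By the law of cosines on triangle APY: AY² = 13² + 15.13² − 2·13·15.13·cos(90°) = 398, so AY ≈ 19.95.
Step 3: By the law of cosines on triangle YAE: YE² = 19.95² + 4² − 2·19.95·4·cos(90°) = 414, so YE = 3·√46.

Therefore, the length of YE = 3·√46.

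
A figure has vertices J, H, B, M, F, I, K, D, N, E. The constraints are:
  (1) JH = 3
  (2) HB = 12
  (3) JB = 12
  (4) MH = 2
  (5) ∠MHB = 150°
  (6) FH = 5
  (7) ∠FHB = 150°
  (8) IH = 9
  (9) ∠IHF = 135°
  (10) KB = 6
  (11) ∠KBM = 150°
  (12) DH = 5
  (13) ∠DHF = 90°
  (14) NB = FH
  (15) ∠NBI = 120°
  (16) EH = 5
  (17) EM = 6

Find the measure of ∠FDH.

Step 1: By the law of cosines on triangle DHF: DF² = 5² + 5² − 2·5·5·cos(90°) = 50, so DF = 5·√2.
Step 2: By the inverse law of cosines on triangle FDH: cos(∠FDH) = ((5·√2)² + 5² − 5²) / (2·5·√2·5) = 50/70.71 = 0.7071, so ∠FDH = 45°.

Therefore, the measure of angle ∠FDH = 45°.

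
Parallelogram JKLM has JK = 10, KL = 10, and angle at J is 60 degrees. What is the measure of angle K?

Opposite sides of a parallelogram are parallel, so consecutive angles form co-interior angles on a transversal.
Co-interior angles sum to 180°, giving angle K = 180 - 60 = 120 degrees.

120 degrees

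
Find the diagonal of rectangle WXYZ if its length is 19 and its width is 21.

A rectangle's diagonal splits it into two right triangles, with the diagonal as the hypotenuse.
By the Pythagorean theorem, d^2 = 19^2 + 21^2 = 802.
Therefore d = sqrt(802).

sqrt(802)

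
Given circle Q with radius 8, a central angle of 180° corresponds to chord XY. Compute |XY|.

Chord length = 2r sin(θ/2)
= 2 × 8 × sin(180°/2)
= 2 × 8 × sin(90°)
= 16

16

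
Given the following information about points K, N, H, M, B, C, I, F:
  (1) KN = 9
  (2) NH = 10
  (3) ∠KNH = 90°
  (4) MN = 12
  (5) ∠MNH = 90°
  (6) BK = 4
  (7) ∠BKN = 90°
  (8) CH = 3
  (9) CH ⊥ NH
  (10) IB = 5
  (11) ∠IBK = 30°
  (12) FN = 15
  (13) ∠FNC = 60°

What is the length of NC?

Step 1: By the law of cosines on triangle NHC: NC² = 10² + 3² − 2·10·3·cos(90°) = 109, so NC = √109.

Therefore, the length of NC = √109.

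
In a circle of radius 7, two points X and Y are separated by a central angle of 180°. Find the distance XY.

Drop a perpendicular from the center to the chord, bisecting both the chord and the central angle.
Each half-chord = r sin(θ/2) = 7 sin(90°).
The full chord = 2 × 7 × sin(90°) = 14.

14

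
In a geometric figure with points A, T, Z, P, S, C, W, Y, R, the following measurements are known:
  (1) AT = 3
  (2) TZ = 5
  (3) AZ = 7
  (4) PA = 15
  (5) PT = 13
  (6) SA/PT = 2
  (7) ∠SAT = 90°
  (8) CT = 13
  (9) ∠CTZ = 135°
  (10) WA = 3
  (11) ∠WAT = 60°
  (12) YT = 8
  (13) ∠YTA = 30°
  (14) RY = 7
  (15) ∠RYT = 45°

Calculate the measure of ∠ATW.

Step 1: By the law of cosines on triangle TAW: TW² = 3² + 3² − 2·3·3·cos(60°) = 9, so TW = 3.
Step 2: By the inverse law of cosines on triangle ATW: cos(∠ATW) = (3² + 3² − 3²) / (2·3·3) = 9/18 = 0.5, so ∠ATW = 60°.

Therefore, the measure of angle ∠ATW = 60°.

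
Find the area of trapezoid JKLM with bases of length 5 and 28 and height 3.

Area of a trapezoid = (base1 + base2) * height / 2
Area = (5 + 28) * 3 / 2
Area = 33 * 3 / 2
Area = 99 / 2
Area = 99/2

99/2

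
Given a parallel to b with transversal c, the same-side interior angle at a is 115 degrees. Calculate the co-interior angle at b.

Co-interior angles sum to 180: 180 - 115 = 65 degrees.

65 degrees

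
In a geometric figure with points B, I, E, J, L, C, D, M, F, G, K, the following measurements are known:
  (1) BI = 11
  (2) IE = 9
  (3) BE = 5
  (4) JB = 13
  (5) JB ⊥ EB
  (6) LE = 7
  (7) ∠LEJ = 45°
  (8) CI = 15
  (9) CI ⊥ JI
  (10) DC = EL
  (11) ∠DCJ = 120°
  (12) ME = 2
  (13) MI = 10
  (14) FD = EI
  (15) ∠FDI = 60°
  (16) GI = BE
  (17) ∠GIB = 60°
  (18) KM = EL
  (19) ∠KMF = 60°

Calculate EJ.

Step 1: By the law of cosines on triangle EBJ: EJ² = 5² + 13² − 2·5·13·cos(90°) = 194, so EJ = √194.

Therefore, the length of EJ = √194.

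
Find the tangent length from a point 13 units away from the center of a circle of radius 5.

Let T be the point of tangency. Then QT ⊥ XT (radius ⊥ tangent).
In right triangle QTX: QX² = QT² + XT²
13² = 5² + XT²
XT² = 144, XT = 12

12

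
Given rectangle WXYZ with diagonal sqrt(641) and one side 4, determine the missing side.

Using the Pythagorean theorem: d^2 = a^2 + b^2
b^2 = d^2 - a^2
b^2 = 641 - 16
b^2 = 625
b = sqrt(625) = 25

25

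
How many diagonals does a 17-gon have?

Total line segments between 17 vertices = C(17,2) = 136.
Subtract the 17 sides: 136 - 17 = 119 diagonals.

119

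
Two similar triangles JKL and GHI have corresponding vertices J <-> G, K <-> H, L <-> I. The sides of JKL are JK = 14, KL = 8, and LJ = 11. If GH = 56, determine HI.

k = 56/14 = 4. HI = 4 * 8 = 32.

32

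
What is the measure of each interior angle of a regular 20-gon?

Each interior angle of a regular n-gon is (n - 2) * 180 / n.
For n = 20: (20 - 2) * 180 / 20 = 3240/20 = 162 degrees.

162 degrees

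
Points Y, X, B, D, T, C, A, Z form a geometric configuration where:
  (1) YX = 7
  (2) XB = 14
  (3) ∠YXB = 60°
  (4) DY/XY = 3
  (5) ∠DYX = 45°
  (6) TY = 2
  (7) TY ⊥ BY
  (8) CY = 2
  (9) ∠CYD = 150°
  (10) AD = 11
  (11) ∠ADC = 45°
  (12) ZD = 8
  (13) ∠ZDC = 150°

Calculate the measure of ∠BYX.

Step 1: By the law of cosines on triangle YXB: YB² = 7² + 14² − 2·7·14·cos(60°) = 147, so YB = 7·√3.
Step 2: By the inverse law of cosines on triangle BYX: cos(∠BYX) = ((7·√3)² + 7² − 14²) / (2·7·√3·7) = 0/169.74 = 0, so ∠BYX = 90°.

Therefore, the measure of angle ∠BYX = 90°.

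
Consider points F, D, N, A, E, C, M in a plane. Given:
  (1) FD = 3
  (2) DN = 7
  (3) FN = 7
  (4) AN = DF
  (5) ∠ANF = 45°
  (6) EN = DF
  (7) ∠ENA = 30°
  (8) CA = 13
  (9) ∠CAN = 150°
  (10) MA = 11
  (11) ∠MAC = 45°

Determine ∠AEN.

From the given relations: EN = DF = 3; AN = DF = 3.
Step 1: By the law of cosines on triangle ENA: EA² = 3² + 3² − 2·3·3·cos(30°) = 2.41, so EA ≈ 1.55.
Step 2: By the inverse law of cosines on triangle AEN: cos(∠AEN) = (1.55² + 3² − 3²) / (2·1.55·3) = 2.41/9.32 = 0.2588, so ∠AEN = 75°.

Therefore, the measure of angle ∠AEN = 75°.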